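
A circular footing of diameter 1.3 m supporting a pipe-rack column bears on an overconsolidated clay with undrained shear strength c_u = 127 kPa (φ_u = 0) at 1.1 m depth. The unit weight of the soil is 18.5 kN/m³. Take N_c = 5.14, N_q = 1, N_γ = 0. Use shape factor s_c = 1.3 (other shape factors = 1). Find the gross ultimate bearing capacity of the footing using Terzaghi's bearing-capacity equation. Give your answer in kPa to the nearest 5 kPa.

q_ult ≈ 870 kPa

q = γ·D_f = 18.5 × 1.1 = 20.35 kPa.
c·N_c·s_c = 127 × 5.14 × 1.3 = 848.61 kPa
q·N_q = 20.35 × 1 = 20.35 kPa
q_ult = 848.61 + 20.35 = 868.96 kPa.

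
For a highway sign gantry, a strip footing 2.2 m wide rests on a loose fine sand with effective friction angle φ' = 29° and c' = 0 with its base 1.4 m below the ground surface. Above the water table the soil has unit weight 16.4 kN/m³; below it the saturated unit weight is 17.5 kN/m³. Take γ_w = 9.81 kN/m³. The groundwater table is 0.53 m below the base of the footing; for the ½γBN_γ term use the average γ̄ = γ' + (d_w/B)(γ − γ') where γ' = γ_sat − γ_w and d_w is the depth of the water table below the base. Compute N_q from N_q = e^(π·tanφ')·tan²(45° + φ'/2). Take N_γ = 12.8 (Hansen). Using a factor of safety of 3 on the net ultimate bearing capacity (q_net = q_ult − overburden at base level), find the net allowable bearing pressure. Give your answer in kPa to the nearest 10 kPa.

q_all(net) ≈ 160 kPa

N_q = e^(π·tan29°)·tan²(59.5°) = 16.44.
Overburden at base level: q = 16.4 × 1.4 = 22.96 kPa.
The water table is 0.53 m below the base (< B = 2.2 m), so the ½γBN_γ term uses γ̄ = γ' + (d_w/B)(γ − γ') = 7.69 + (0.53/2.2)(16.4 − 7.69) = 9.7883 kN/m³.
Surcharge term q·N_q = 22.96 × 16.443 = 377.54 kPa; self-weight term 0.5·γ·B·N_γ = 0.5 × 9.7883 × 2.2 × 12.8 = 137.82 kPa.
q_ult = 377.54 + 137.82 = 515.36 kPa.
q_net = 515.36 − 22.96 = 492.4 kPa.
q_all(net) = 492.4 / 3 = 164.13 kPa.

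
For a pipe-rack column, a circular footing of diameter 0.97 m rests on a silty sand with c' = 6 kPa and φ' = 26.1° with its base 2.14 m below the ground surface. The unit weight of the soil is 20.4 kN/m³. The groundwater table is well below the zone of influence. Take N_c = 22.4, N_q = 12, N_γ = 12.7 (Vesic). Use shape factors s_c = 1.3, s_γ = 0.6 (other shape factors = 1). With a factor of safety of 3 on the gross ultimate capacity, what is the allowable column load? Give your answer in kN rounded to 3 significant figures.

q = γ·D_f = 20.4 × 2.14 = 43.656 kPa.
c·N_c·s_c = 6 × 22.4 × 1.3 = 174.72 kPa
q·N_q = 43.656 × 12 = 523.87 kPa
0.5·γ·B·N_γ·s_γ = 0.5 × 20.4 × 0.97 × 12.7 × 0.6 = 75.392 kPa
q_ult = 174.72 + 523.87 + 75.392 = 773.98 kPa.
Gross allowable pressure q_all = 773.98 / 3 = 257.99 kPa.
Footing area = 0.739 m², so allowable column load = 257.99 × 0.739 = 190.66 kN.

P_all ≈ 191 kN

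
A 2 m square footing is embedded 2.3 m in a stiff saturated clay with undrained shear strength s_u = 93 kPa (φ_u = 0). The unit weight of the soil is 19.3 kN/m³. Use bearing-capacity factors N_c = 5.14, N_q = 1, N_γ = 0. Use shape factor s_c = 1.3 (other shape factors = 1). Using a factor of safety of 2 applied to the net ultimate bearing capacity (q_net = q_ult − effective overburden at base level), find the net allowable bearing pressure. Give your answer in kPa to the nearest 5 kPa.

q_all(net) ≈ 310 kPa

q = γ·D_f = 19.3 × 2.3 = 44.39 kPa.
c·N_c·s_c = 93 × 5.14 × 1.3 = 621.43 kPa
q·N_q = 44.39 × 1 = 44.39 kPa
q_ult = 621.43 + 44.39 = 665.82 kPa.
Net ultimate: q_net = 665.82 − 44.39 = 621.43 kPa.
q_all(net) = 621.43 / 2 = 310.71 kPa.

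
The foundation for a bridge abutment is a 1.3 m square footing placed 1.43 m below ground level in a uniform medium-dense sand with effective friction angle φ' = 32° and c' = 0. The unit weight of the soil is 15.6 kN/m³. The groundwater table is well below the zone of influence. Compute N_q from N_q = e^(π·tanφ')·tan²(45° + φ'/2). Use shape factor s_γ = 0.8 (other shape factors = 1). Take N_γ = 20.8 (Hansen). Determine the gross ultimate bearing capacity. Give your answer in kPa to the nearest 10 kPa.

q_ult ≈ 690 kPa

tan32° = 0.6249, so N_q = e^(π×0.6249)·tan²(61°) = 7.121 × 3.255 = 23.18.
q = γ·D_f = 15.6 × 1.43 = 22.308 kPa.
q·N_q = 22.308 × 23.177 = 517.03 kPa
0.5·γ·B·N_γ·s_γ = 0.5 × 15.6 × 1.3 × 20.8 × 0.8 = 168.73 kPa
q_ult = 517.03 + 168.73 = 685.76 kPa.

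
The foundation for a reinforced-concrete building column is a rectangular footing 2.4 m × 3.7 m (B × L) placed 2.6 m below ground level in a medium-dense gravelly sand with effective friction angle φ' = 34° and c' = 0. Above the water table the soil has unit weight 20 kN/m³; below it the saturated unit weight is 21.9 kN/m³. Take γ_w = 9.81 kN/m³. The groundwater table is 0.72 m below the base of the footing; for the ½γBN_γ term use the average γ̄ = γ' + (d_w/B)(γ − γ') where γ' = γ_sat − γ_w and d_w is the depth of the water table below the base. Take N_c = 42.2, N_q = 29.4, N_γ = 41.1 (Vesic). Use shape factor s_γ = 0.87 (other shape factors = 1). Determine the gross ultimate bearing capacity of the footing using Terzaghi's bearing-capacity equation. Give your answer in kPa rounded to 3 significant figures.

q_ult ≈ 2150 kPa

Effective surcharge at the founding depth q = γ·D_f = 20 × 2.6 = 52 kPa.
With d_w = 0.72 m < B, γ̄ = 12.09 + (0.72/2.4) × (20 − 12.09) = 14.463 kN/m³.
q_ult = q·N_q + 0.5·γ·B·N_γ·s_γ
     = 52 × 29.4 + 0.5 × 14.463 × 2.4 × 41.1 × 0.87
     = 1528.8 + 620.58 = 2149.4 kPa.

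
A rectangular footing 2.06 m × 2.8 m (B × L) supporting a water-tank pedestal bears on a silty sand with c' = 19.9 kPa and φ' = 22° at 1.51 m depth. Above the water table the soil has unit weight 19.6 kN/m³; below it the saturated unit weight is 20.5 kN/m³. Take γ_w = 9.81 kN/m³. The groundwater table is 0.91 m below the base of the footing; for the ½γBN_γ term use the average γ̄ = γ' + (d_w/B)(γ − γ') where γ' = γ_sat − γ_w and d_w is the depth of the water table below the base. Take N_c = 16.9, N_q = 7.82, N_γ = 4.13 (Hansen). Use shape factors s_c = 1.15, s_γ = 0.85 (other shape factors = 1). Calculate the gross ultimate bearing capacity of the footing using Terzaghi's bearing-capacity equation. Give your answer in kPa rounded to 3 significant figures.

q_ult ≈ 671 kPa

Overburden at base level: q = 19.6 × 1.51 = 29.596 kPa.
The water table is 0.91 m below the base (< B = 2.06 m), so the ½γBN_γ term uses γ̄ = γ' + (d_w/B)(γ − γ') = 10.69 + (0.91/2.06)(19.6 − 10.69) = 14.626 kN/m³.
Cohesion term c·N_c·s_c = 19.9 × 16.9 × 1.15 = 386.76 kPa; surcharge term q·N_q = 29.596 × 7.82 = 231.44 kPa; self-weight term 0.5·γ·B·N_γ·s_γ = 0.5 × 14.626 × 2.06 × 4.13 × 0.85 = 52.885 kPa.
q_ult = 386.76 + 231.44 + 52.885 = 671.08 kPa.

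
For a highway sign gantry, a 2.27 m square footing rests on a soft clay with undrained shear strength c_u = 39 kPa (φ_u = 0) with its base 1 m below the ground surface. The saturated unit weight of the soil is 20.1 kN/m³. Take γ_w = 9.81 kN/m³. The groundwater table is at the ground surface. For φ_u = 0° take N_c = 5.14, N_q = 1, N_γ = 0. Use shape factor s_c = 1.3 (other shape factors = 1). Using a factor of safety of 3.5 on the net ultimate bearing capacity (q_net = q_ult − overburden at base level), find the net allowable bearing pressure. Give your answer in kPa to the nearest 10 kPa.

q_all(net) ≈ 70 kPa

γ' = 20.1 − 9.81 = 10.29 kN/m³ (submerged throughout). q = 10.29 × 1 = 10.29 kPa.
c·N_c·s_c = 39 × 5.14 × 1.3 = 260.6 kPa
q·N_q = 10.29 × 1 = 10.29 kPa
q_ult = 260.6 + 10.29 = 270.89 kPa.
q_net = 270.89 − 10.29 = 260.6 kPa.
q_all(net) = 260.6 / 3.5 = 74.457 kPa.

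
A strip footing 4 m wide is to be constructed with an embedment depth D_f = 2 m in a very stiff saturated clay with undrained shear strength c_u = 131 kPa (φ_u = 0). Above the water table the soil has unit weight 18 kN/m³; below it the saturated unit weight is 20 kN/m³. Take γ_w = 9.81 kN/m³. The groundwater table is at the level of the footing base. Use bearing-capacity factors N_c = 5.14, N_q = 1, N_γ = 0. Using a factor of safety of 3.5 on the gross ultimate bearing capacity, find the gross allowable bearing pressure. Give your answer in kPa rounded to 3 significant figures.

Effective surcharge at the founding depth q = γ·D_f = 18 × 2 = 36 kPa.
q_ult = c·N_c + q·N_q
     = 131 × 5.14 + 36 × 1
     = 673.34 + 36 = 709.34 kPa.
q_all = 709.34 / 3.5 = 202.67 kPa.

q_all ≈ 203 kPa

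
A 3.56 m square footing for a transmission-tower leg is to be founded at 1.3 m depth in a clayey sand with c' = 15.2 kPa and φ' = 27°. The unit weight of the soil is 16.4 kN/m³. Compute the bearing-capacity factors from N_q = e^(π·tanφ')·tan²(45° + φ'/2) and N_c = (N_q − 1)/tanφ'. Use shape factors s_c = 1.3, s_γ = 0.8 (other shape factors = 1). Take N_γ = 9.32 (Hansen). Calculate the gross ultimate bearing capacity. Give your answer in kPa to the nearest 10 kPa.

q_ult ≈ 970 kPa

tan27° = 0.5095, so N_q = e^(π×0.5095)·tan²(58.5°) = 4.957 × 2.663 = 13.2.
N_c = (13.2 − 1)/tan27° = 23.94.
Effective surcharge at the founding depth q = γ·D_f = 16.4 × 1.3 = 21.32 kPa.
q_ult = c·N_c·s_c + q·N_q + 0.5·γ·B·N_γ·s_γ
     = 15.2 × 23.942 × 1.3 + 21.32 × 13.199 + 0.5 × 16.4 × 3.56 × 9.32 × 0.8
     = 473.1 + 281.41 + 217.66 = 972.16 kPa.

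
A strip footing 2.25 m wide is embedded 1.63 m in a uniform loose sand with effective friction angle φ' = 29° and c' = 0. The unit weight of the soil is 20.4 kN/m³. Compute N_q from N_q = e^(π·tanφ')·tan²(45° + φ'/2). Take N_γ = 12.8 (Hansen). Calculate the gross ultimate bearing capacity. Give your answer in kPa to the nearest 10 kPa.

tan29° = 0.5543, so N_q = e^(π×0.5543)·tan²(59.5°) = 5.705 × 2.882 = 16.44.
q = γ·D_f = 20.4 × 1.63 = 33.252 kPa.
q·N_q = 33.252 × 16.443 = 546.77 kPa
0.5·γ·B·N_γ = 0.5 × 20.4 × 2.25 × 12.8 = 293.76 kPa
q_ult = 546.77 + 293.76 = 840.53 kPa.

q_ult ≈ 840 kPa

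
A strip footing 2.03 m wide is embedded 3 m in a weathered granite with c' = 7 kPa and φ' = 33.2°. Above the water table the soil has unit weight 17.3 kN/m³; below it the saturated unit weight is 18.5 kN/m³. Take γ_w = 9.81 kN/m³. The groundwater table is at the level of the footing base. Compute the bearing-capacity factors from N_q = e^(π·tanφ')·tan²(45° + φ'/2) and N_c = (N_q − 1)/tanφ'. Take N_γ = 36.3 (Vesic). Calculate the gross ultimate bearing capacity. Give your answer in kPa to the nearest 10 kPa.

tan33.2° = 0.6544, so N_q = e^(π×0.6544)·tan²(61.6°) = 7.813 × 3.421 = 26.72.
N_c = (26.72 − 1)/tan33.2° = 39.31.
q = γ·D_f = 17.3 × 3 = 51.9 kPa.
For the ½γBN_γ term take γ' = 18.5 − 9.81 = 8.69 kN/m³ (soil below base is submerged).
c·N_c = 7 × 39.312 = 275.18 kPa
q·N_q = 51.9 × 26.725 = 1387 kPa
0.5·γ·B·N_γ = 0.5 × 8.69 × 2.03 × 36.3 = 320.18 kPa
q_ult = 275.18 + 1387 + 320.18 = 1982.4 kPa.

q_ult ≈ 1980 kPa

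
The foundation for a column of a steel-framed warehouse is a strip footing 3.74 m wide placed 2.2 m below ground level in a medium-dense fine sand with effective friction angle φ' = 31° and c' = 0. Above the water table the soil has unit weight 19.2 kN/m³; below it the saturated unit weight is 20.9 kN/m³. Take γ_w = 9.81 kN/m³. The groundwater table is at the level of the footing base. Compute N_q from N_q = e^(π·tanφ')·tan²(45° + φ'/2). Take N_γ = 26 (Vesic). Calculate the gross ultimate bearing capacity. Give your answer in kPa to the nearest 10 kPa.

tan31° = 0.6009, so N_q = e^(π×0.6009)·tan²(60.5°) = 6.604 × 3.124 = 20.63.
q = γ·D_f = 19.2 × 2.2 = 42.24 kPa.
For the ½γBN_γ term take γ' = 20.9 − 9.81 = 11.09 kN/m³ (soil below base is submerged).
q·N_q = 42.24 × 20.631 = 871.44 kPa
0.5·γ·B·N_γ = 0.5 × 11.09 × 3.74 × 26 = 539.2 kPa
q_ult = 871.44 + 539.2 = 1410.6 kPa.

q_ult ≈ 1410 kPa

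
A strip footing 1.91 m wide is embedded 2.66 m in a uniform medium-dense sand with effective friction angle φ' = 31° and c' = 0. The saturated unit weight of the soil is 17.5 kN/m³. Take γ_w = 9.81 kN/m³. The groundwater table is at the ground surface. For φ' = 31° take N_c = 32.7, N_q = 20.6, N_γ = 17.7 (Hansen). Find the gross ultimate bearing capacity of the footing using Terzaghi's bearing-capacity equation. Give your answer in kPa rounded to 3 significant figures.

γ' = 17.5 − 9.81 = 7.69 kN/m³ (submerged throughout). q = 7.69 × 2.66 = 20.455 kPa; the same γ' applies in the ½γBN_γ term.
q·N_q = 20.455 × 20.6 = 421.38 kPa
0.5·γ·B·N_γ = 0.5 × 7.69 × 1.91 × 17.7 = 129.99 kPa
q_ult = 421.38 + 129.99 = 551.37 kPa.

q_ult ≈ 551 kPa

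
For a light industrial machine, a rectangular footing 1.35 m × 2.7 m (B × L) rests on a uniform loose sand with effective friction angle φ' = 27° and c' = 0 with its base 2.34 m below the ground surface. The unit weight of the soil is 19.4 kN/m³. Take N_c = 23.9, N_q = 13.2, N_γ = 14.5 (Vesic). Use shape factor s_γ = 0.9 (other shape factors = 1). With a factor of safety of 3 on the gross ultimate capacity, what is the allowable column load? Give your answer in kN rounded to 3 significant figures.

q = γ·D_f = 19.4 × 2.34 = 45.396 kPa.
q·N_q = 45.396 × 13.2 = 599.23 kPa
0.5·γ·B·N_γ·s_γ = 0.5 × 19.4 × 1.35 × 14.5 × 0.9 = 170.89 kPa
q_ult = 599.23 + 170.89 = 770.12 kPa.
Gross allowable pressure q_all = 770.12 / 3 = 256.71 kPa.
Footing area = 3.645 m², so allowable column load = 256.71 × 3.645 = 935.69 kN.

P_all ≈ 936 kN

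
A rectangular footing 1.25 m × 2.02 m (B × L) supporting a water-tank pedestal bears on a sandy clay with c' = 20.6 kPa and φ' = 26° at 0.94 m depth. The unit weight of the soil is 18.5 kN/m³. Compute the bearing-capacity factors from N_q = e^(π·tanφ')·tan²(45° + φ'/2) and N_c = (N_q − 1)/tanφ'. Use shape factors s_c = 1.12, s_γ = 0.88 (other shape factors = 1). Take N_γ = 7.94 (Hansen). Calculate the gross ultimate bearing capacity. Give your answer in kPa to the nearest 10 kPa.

tan26° = 0.4877, so N_q = e^(π×0.4877)·tan²(58°) = 4.629 × 2.561 = 11.85.
N_c = (11.85 − 1)/tan26° = 22.25.
Overburden at base level: q = 18.5 × 0.94 = 17.39 kPa.
Cohesion term c·N_c·s_c = 20.6 × 22.254 × 1.12 = 513.45 kPa; surcharge term q·N_q = 17.39 × 11.854 = 206.14 kPa; self-weight term 0.5·γ·B·N_γ·s_γ = 0.5 × 18.5 × 1.25 × 7.94 × 0.88 = 80.79 kPa.
q_ult = 513.45 + 206.14 + 80.79 = 800.39 kPa.

q_ult ≈ 800 kPa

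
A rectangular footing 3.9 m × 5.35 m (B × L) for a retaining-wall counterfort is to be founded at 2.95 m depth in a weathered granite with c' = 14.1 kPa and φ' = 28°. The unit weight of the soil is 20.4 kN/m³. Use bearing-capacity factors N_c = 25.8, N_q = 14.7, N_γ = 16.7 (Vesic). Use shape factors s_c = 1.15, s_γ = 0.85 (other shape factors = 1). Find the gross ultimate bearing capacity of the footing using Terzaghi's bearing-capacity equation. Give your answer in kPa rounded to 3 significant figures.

Effective surcharge at the founding depth q = γ·D_f = 20.4 × 2.95 = 60.18 kPa.
q_ult = c·N_c·s_c + q·N_q + 0.5·γ·B·N_γ·s_γ
     = 14.1 × 25.8 × 1.15 + 60.18 × 14.7 + 0.5 × 20.4 × 3.9 × 16.7 × 0.85
     = 418.35 + 884.65 + 564.68 = 1867.7 kPa.

q_ult ≈ 1870 kPa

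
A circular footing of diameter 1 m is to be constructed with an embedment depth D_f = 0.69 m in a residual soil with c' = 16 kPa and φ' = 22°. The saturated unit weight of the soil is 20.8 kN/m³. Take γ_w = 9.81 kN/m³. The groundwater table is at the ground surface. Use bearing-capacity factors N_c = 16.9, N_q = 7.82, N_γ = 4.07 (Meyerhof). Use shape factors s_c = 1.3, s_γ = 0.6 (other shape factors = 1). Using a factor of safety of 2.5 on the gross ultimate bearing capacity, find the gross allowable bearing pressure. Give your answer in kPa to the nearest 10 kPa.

Water table at ground surface, so effective unit weight γ' = 20.8 − 9.81 = 10.99 kN/m³ is used throughout; overburden q = 10.99 × 0.69 = 7.5831 kPa; the same γ' applies in the ½γBN_γ term.
Cohesion term c·N_c·s_c = 16 × 16.9 × 1.3 = 351.52 kPa; surcharge term q·N_q = 7.5831 × 7.82 = 59.3 kPa; self-weight term 0.5·γ·B·N_γ·s_γ = 0.5 × 10.99 × 1 × 4.07 × 0.6 = 13.419 kPa.
q_ult = 351.52 + 59.3 + 13.419 = 424.24 kPa.
q_all = 424.24 / 2.5 = 169.7 kPa.

q_all ≈ 170 kPa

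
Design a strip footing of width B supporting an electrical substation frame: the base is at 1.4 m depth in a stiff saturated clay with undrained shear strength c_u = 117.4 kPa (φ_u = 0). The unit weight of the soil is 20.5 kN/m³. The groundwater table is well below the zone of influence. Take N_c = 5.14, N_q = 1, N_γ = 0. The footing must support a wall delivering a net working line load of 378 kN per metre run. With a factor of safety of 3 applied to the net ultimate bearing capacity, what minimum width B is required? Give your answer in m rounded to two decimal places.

B = 1.88 m

Overburden at base level: q = 20.5 × 1.4 = 28.7 kPa.
Cohesion term c·N_c = 117.4 × 5.14 = 603.44 kPa; surcharge term q·N_q = 28.7 × 1 = 28.7 kPa.
q_ult = 603.44 + 28.7 = 632.14 kPa.
For φ = 0 the ½γBN_γ term vanishes, so q_ult is independent of B. q_net = 632.14 − 28.7 = 603.44 kPa; q_all(net) = 603.44/3 = 201.15 kPa.
Required width B = w / q_all(net) = 378 / 201.15 = 1.879 m.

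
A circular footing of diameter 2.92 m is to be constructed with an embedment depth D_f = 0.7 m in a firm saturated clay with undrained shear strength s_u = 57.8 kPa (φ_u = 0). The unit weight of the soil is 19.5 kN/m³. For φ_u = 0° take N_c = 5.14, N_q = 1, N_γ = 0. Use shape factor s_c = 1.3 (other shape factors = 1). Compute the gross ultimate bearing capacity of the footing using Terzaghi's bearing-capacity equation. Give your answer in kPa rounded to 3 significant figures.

Overburden at base level: q = 19.5 × 0.7 = 13.65 kPa.
Cohesion term c·N_c·s_c = 57.8 × 5.14 × 1.3 = 386.22 kPa; surcharge term q·N_q = 13.65 × 1 = 13.65 kPa.
q_ult = 386.22 + 13.65 = 399.87 kPa.

q_ult ≈ 400 kPa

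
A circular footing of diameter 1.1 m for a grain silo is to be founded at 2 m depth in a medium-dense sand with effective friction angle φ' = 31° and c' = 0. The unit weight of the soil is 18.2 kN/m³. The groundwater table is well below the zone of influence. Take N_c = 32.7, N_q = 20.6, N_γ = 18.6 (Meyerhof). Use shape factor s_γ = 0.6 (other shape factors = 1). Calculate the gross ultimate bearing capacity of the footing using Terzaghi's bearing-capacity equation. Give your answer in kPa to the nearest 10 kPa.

q_ult ≈ 860 kPa

q = γ·D_f = 18.2 × 2 = 36.4 kPa.
q·N_q = 36.4 × 20.6 = 749.84 kPa
0.5·γ·B·N_γ·s_γ = 0.5 × 18.2 × 1.1 × 18.6 × 0.6 = 111.71 kPa
q_ult = 749.84 + 111.71 = 861.55 kPa.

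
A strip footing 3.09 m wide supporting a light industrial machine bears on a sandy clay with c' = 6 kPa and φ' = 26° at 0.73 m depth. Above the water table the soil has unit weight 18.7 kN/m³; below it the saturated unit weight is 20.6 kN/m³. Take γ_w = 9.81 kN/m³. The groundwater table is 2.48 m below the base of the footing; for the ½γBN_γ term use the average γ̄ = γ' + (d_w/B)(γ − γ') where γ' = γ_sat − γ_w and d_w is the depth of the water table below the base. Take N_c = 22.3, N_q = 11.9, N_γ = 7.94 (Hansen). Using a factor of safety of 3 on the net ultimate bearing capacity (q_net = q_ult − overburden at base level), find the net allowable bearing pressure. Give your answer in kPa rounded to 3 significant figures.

Effective surcharge at the founding depth q = γ·D_f = 18.7 × 0.73 = 13.651 kPa.
With d_w = 2.48 m < B, γ̄ = 10.79 + (2.48/3.09) × (18.7 − 10.79) = 17.138 kN/m³.
q_ult = c·N_c + q·N_q + 0.5·γ·B·N_γ
     = 6 × 22.3 + 13.651 × 11.9 + 0.5 × 17.138 × 3.09 × 7.94
     = 133.8 + 162.45 + 210.24 = 506.49 kPa.
q_net = 506.49 − 13.651 = 492.84 kPa.
q_all(net) = 492.84 / 3 = 164.28 kPa.

q_all(net) ≈ 164 kPa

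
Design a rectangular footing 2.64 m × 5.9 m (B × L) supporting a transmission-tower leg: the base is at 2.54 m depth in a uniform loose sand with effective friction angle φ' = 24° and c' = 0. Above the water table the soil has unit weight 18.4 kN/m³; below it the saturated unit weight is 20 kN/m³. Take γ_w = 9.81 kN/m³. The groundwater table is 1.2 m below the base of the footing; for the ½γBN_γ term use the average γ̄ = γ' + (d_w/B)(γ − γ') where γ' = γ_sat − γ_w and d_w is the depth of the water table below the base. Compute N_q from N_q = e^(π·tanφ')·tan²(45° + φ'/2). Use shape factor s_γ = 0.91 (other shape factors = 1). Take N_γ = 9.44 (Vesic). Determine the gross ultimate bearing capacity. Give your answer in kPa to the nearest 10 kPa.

q_ult ≈ 610 kPa

tan24° = 0.4452, so N_q = e^(π×0.4452)·tan²(57°) = 4.05 × 2.371 = 9.6.
q = γ·D_f = 18.4 × 2.54 = 46.736 kPa.
γ' = 10.19 kN/m³; averaging over the depth B below the base, γ̄ = γ' + (d_w/B)(γ − γ') = 13.922 kN/m³.
q·N_q = 46.736 × 9.6034 = 448.82 kPa
0.5·γ·B·N_γ·s_γ = 0.5 × 13.922 × 2.64 × 9.44 × 0.91 = 157.86 kPa
q_ult = 448.82 + 157.86 = 606.69 kPa.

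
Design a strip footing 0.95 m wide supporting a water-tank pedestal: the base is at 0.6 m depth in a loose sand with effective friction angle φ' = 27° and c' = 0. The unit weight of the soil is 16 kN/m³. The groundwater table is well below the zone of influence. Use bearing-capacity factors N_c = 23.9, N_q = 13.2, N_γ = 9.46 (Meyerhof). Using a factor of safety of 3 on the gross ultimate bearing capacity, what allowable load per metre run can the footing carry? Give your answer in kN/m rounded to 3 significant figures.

q = γ·D_f = 16 × 0.6 = 9.6 kPa.
q·N_q = 9.6 × 13.2 = 126.72 kPa
0.5·γ·B·N_γ = 0.5 × 16 × 0.95 × 9.46 = 71.896 kPa
q_ult = 126.72 + 71.896 = 198.62 kPa.
Gross allowable pressure q_all = 198.62 / 3 = 66.205 kPa.
Allowable wall load = q_all × B = 66.205 × 0.95 = 62.895 kN per metre run.

≈ 62.9 kN/m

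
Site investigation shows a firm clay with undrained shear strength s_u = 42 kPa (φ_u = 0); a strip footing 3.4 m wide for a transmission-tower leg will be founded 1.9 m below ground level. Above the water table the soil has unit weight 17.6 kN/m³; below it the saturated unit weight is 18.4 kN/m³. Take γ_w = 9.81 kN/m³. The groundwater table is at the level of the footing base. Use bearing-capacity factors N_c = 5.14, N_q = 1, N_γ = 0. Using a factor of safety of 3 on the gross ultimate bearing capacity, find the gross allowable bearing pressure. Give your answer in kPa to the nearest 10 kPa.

q_all ≈ 80 kPa

Effective surcharge at the founding depth q = γ·D_f = 17.6 × 1.9 = 33.44 kPa.
q_ult = c·N_c + q·N_q
     = 42 × 5.14 + 33.44 × 1
     = 215.88 + 33.44 = 249.32 kPa.
q_all = 249.32 / 3 = 83.107 kPa.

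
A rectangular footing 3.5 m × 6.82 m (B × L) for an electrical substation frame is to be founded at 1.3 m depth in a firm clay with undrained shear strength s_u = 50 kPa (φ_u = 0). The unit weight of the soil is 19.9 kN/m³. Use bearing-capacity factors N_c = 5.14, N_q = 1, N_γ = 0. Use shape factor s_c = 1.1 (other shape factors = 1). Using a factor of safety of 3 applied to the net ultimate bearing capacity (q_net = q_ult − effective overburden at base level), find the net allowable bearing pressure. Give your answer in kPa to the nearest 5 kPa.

q_all(net) ≈ 95 kPa

Effective surcharge at the founding depth q = γ·D_f = 19.9 × 1.3 = 25.87 kPa.
q_ult = c·N_c·s_c + q·N_q
     = 50 × 5.14 × 1.1 + 25.87 × 1
     = 282.7 + 25.87 = 308.57 kPa.
Net ultimate: q_net = 308.57 − 25.87 = 282.7 kPa.
q_all(net) = 282.7 / 3 = 94.233 kPa.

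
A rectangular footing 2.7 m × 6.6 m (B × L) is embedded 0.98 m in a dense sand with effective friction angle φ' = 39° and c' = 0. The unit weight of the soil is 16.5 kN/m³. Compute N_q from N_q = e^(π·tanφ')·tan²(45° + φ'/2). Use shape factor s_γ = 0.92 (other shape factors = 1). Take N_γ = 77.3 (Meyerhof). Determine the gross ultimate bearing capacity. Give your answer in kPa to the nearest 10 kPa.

q_ult ≈ 2490 kPa

tan39° = 0.8098, so N_q = e^(π×0.8098)·tan²(64.5°) = 12.731 × 4.395 = 55.96.
q = γ·D_f = 16.5 × 0.98 = 16.17 kPa.
q·N_q = 16.17 × 55.957 = 904.83 kPa
0.5·γ·B·N_γ·s_γ = 0.5 × 16.5 × 2.7 × 77.3 × 0.92 = 1584.1 kPa
q_ult = 904.83 + 1584.1 = 2488.9 kPa.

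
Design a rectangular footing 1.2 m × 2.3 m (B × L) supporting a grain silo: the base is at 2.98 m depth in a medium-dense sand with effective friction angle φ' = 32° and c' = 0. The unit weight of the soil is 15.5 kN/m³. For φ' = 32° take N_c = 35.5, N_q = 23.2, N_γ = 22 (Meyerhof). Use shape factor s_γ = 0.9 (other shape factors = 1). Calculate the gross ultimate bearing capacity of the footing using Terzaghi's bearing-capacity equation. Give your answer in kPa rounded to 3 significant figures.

Effective surcharge at the founding depth q = γ·D_f = 15.5 × 2.98 = 46.19 kPa.
q_ult = q·N_q + 0.5·γ·B·N_γ·s_γ
     = 46.19 × 23.2 + 0.5 × 15.5 × 1.2 × 22 × 0.9
     = 1071.6 + 184.14 = 1255.7 kPa.

q_ult ≈ 1260 kPa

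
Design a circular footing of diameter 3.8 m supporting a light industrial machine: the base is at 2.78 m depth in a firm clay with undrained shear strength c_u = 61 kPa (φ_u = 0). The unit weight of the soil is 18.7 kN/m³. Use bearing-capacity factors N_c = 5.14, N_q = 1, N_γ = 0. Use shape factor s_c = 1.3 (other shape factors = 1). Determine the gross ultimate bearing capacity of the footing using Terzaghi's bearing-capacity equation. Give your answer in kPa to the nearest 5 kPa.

q = γ·D_f = 18.7 × 2.78 = 51.986 kPa.
c·N_c·s_c = 61 × 5.14 × 1.3 = 407.6 kPa
q·N_q = 51.986 × 1 = 51.986 kPa
q_ult = 407.6 + 51.986 = 459.59 kPa.

q_ult ≈ 460 kPa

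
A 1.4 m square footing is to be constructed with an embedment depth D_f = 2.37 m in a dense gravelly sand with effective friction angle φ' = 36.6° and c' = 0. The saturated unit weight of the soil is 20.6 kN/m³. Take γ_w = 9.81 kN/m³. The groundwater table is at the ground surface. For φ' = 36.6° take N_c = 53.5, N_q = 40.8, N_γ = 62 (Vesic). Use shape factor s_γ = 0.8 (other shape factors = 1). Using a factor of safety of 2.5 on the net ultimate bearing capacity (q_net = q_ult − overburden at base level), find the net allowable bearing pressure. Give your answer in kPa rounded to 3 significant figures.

q_all(net) ≈ 557 kPa

With the water table at the surface the whole profile is submerged: γ' = 20.6 − 9.81 = 10.79 kN/m³, so q = γ'·D_f = 25.572 kPa; the same γ' applies in the ½γBN_γ term.
q_ult = q·N_q + 0.5·γ·B·N_γ·s_γ
     = 25.572 × 40.8 + 0.5 × 10.79 × 1.4 × 62 × 0.8
     = 1043.3 + 374.63 = 1418 kPa.
q_net = 1418 − 25.572 = 1392.4 kPa.
q_all(net) = 1392.4 / 2.5 = 556.96 kPa.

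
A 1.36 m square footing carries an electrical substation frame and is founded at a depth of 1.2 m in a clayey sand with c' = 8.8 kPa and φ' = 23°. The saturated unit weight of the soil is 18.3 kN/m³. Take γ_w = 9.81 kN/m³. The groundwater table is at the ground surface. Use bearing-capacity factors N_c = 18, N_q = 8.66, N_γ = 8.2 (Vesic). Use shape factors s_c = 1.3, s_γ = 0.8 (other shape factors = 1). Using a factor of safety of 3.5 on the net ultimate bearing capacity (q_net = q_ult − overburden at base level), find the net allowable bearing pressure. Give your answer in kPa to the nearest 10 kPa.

q_all(net) ≈ 90 kPa

With the water table at the surface the whole profile is submerged: γ' = 18.3 − 9.81 = 8.49 kN/m³, so q = γ'·D_f = 10.188 kPa; the same γ' applies in the ½γBN_γ term.
q_ult = c·N_c·s_c + q·N_q + 0.5·γ·B·N_γ·s_γ
     = 8.8 × 18 × 1.3 + 10.188 × 8.66 + 0.5 × 8.49 × 1.36 × 8.2 × 0.8
     = 205.92 + 88.228 + 37.872 = 332.02 kPa.
q_net = 332.02 − 10.188 = 321.83 kPa.
q_all(net) = 321.83 / 3.5 = 91.952 kPa.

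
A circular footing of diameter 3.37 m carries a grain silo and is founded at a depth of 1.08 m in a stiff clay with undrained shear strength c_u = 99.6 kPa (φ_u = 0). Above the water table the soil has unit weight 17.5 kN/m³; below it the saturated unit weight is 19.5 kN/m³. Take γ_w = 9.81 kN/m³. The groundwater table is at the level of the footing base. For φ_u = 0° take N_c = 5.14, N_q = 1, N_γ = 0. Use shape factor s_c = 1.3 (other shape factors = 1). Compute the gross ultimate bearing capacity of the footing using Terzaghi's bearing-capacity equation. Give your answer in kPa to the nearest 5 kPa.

q_ult ≈ 685 kPa

q = γ·D_f = 17.5 × 1.08 = 18.9 kPa.
c·N_c·s_c = 99.6 × 5.14 × 1.3 = 665.53 kPa
q·N_q = 18.9 × 1 = 18.9 kPa
q_ult = 665.53 + 18.9 = 684.43 kPa.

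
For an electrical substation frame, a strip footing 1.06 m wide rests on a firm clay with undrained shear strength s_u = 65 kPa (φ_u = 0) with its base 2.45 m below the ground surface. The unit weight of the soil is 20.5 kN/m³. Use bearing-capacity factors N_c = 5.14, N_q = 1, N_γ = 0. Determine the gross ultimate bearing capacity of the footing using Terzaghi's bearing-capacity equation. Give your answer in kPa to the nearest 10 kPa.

Effective surcharge at the founding depth q = γ·D_f = 20.5 × 2.45 = 50.225 kPa.
q_ult = c·N_c + q·N_q
     = 65 × 5.14 + 50.225 × 1
     = 334.1 + 50.225 = 384.32 kPa.

q_ult ≈ 380 kPa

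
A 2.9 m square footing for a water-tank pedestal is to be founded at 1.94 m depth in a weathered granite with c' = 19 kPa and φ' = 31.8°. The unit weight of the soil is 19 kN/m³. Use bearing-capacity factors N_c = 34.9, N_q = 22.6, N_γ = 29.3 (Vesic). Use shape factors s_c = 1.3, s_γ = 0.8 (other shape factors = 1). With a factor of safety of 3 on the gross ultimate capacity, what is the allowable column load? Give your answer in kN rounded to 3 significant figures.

Overburden at base level: q = 19 × 1.94 = 36.86 kPa.
Cohesion term c·N_c·s_c = 19 × 34.9 × 1.3 = 862.03 kPa; surcharge term q·N_q = 36.86 × 22.6 = 833.04 kPa; self-weight term 0.5·γ·B·N_γ·s_γ = 0.5 × 19 × 2.9 × 29.3 × 0.8 = 645.77 kPa.
q_ult = 862.03 + 833.04 + 645.77 = 2340.8 kPa.
Gross allowable pressure q_all = 2340.8 / 3 = 780.28 kPa.
Footing area = 8.41 m², so allowable column load = 780.28 × 8.41 = 6562.1 kN.

P_all ≈ 6560 kN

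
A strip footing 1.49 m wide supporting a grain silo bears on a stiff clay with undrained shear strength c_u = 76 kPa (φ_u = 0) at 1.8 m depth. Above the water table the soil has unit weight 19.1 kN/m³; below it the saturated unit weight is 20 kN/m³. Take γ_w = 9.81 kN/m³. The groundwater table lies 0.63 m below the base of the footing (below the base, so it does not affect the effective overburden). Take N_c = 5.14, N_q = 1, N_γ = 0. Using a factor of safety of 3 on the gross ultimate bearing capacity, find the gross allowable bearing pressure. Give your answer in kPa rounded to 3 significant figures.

q = γ·D_f = 19.1 × 1.8 = 34.38 kPa.
c·N_c = 76 × 5.14 = 390.64 kPa
q·N_q = 34.38 × 1 = 34.38 kPa
q_ult = 390.64 + 34.38 = 425.02 kPa.
q_all = 425.02 / 3 = 141.67 kPa.

q_all ≈ 142 kPa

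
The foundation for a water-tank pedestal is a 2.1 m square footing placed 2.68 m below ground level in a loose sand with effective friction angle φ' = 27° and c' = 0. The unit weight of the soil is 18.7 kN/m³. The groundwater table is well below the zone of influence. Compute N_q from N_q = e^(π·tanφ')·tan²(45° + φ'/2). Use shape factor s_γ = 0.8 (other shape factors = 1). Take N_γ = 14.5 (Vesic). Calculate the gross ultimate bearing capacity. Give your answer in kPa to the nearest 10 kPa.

q_ult ≈ 890 kPa

tan27° = 0.5095, so N_q = e^(π×0.5095)·tan²(58.5°) = 4.957 × 2.663 = 13.2.
Effective surcharge at the founding depth q = γ·D_f = 18.7 × 2.68 = 50.116 kPa.
q_ult = q·N_q + 0.5·γ·B·N_γ·s_γ
     = 50.116 × 13.199 + 0.5 × 18.7 × 2.1 × 14.5 × 0.8
     = 661.49 + 227.77 = 889.25 kPa.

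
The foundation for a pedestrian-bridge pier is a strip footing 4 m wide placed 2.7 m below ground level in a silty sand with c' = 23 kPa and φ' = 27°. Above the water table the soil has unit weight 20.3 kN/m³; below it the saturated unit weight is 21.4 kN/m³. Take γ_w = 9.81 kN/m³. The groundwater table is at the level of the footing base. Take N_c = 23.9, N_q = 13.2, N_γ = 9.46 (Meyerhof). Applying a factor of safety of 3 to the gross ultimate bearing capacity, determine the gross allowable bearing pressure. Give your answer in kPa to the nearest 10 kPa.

Overburden at base level: q = 20.3 × 2.7 = 54.81 kPa.
Below the base the soil is submerged, so the ½γBN_γ term uses γ' = 21.4 − 9.81 = 11.59 kN/m³.
Cohesion term c·N_c = 23 × 23.9 = 549.7 kPa; surcharge term q·N_q = 54.81 × 13.2 = 723.49 kPa; self-weight term 0.5·γ·B·N_γ = 0.5 × 11.59 × 4 × 9.46 = 219.28 kPa.
q_ult = 549.7 + 723.49 + 219.28 = 1492.5 kPa.
q_all = q_ult / FS = 1492.5 / 3 = 497.49 kPa.

q_all ≈ 500 kPa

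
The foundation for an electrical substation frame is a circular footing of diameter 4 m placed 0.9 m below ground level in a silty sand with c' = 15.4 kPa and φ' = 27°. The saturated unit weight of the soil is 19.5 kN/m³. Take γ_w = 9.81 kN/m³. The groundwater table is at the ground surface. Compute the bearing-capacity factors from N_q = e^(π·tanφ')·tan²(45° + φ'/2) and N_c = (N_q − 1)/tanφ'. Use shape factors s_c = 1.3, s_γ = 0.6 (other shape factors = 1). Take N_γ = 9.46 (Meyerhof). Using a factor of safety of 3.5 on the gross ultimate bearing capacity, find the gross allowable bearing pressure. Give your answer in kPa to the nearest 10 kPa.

N_q = e^(π·tan27°)·tan²(58.5°) = 13.2; N_c = (N_q − 1)/tanφ' = 23.94.
With the water table at the surface the whole profile is submerged: γ' = 19.5 − 9.81 = 9.69 kN/m³, so q = γ'·D_f = 8.721 kPa; the same γ' applies in the ½γBN_γ term.
q_ult = c·N_c·s_c + q·N_q + 0.5·γ·B·N_γ·s_γ
     = 15.4 × 23.942 × 1.3 + 8.721 × 13.199 + 0.5 × 9.69 × 4 × 9.46 × 0.6
     = 479.32 + 115.11 + 110 = 704.43 kPa.
q_all = 704.43 / 3.5 = 201.27 kPa.

q_all ≈ 200 kPa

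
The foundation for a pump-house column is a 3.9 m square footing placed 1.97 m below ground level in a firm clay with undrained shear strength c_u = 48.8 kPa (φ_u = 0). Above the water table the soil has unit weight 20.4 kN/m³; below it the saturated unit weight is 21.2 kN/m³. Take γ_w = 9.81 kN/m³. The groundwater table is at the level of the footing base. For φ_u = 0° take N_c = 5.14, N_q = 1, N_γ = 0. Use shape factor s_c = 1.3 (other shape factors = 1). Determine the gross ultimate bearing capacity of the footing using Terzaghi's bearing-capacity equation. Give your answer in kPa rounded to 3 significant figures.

q_ult ≈ 366 kPa

q = γ·D_f = 20.4 × 1.97 = 40.188 kPa.
c·N_c·s_c = 48.8 × 5.14 × 1.3 = 326.08 kPa
q·N_q = 40.188 × 1 = 40.188 kPa
q_ult = 326.08 + 40.188 = 366.27 kPa.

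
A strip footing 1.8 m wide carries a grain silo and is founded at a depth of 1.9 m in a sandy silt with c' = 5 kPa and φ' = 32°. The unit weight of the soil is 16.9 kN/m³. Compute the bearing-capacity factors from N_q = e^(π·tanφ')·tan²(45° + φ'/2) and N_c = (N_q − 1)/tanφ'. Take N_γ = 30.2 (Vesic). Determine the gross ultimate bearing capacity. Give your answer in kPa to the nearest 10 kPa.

tan32° = 0.6249, so N_q = e^(π×0.6249)·tan²(61°) = 7.121 × 3.255 = 23.18.
N_c = (23.18 − 1)/tan32° = 35.49.
q = γ·D_f = 16.9 × 1.9 = 32.11 kPa.
c·N_c = 5 × 35.49 = 177.45 kPa
q·N_q = 32.11 × 23.177 = 744.21 kPa
0.5·γ·B·N_γ = 0.5 × 16.9 × 1.8 × 30.2 = 459.34 kPa
q_ult = 177.45 + 744.21 + 459.34 = 1381 kPa.

q_ult ≈ 1380 kPa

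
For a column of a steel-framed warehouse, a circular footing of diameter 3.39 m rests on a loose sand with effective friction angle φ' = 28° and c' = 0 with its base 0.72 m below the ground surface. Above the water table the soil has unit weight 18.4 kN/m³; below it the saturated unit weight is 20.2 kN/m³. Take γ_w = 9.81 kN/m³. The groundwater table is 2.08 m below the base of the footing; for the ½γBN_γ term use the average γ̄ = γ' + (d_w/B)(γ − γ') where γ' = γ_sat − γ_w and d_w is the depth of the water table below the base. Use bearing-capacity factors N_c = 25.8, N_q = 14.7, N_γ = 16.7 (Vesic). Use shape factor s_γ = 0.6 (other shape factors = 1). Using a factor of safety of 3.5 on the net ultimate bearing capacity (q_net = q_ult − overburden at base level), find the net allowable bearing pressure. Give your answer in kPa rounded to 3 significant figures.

q_all(net) ≈ 126 kPa

Effective surcharge at the founding depth q = γ·D_f = 18.4 × 0.72 = 13.248 kPa.
With d_w = 2.08 m < B, γ̄ = 10.39 + (2.08/3.39) × (18.4 − 10.39) = 15.305 kN/m³.
q_ult = q·N_q + 0.5·γ·B·N_γ·s_γ
     = 13.248 × 14.7 + 0.5 × 15.305 × 3.39 × 16.7 × 0.6
     = 194.75 + 259.93 = 454.68 kPa.
q_net = 454.68 − 13.248 = 441.43 kPa.
q_all(net) = 441.43 / 3.5 = 126.12 kPa.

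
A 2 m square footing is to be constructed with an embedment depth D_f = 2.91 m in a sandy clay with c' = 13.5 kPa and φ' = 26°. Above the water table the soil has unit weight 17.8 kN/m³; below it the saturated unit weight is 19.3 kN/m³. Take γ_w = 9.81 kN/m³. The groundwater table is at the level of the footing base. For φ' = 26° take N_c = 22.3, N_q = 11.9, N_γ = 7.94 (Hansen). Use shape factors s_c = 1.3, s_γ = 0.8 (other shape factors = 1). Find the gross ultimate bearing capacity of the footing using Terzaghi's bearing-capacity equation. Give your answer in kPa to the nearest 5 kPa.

q_ult ≈ 1070 kPa

Effective surcharge at the founding depth q = γ·D_f = 17.8 × 2.91 = 51.798 kPa.
The water table coincides with the base, so in the self-weight term γ → γ' = 9.49 kN/m³.
q_ult = c·N_c·s_c + q·N_q + 0.5·γ·B·N_γ·s_γ
     = 13.5 × 22.3 × 1.3 + 51.798 × 11.9 + 0.5 × 9.49 × 2 × 7.94 × 0.8
     = 391.37 + 616.4 + 60.28 = 1068 kPa.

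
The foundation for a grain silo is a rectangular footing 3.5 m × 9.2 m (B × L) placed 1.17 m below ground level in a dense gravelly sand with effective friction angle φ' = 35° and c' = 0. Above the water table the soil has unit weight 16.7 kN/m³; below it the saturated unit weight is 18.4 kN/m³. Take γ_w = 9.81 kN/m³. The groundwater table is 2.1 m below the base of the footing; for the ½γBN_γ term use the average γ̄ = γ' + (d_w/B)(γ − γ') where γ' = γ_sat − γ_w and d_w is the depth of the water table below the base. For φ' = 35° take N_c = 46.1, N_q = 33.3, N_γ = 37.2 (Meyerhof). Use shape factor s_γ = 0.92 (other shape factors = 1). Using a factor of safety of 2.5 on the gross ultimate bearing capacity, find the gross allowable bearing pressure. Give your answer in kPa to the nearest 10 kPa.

q_all ≈ 580 kPa

q = γ·D_f = 16.7 × 1.17 = 19.539 kPa.
γ' = 8.59 kN/m³; averaging over the depth B below the base, γ̄ = γ' + (d_w/B)(γ − γ') = 13.456 kN/m³.
q·N_q = 19.539 × 33.3 = 650.65 kPa
0.5·γ·B·N_γ·s_γ = 0.5 × 13.456 × 3.5 × 37.2 × 0.92 = 805.91 kPa
q_ult = 650.65 + 805.91 = 1456.6 kPa.
q_all = 1456.6 / 2.5 = 582.62 kPa.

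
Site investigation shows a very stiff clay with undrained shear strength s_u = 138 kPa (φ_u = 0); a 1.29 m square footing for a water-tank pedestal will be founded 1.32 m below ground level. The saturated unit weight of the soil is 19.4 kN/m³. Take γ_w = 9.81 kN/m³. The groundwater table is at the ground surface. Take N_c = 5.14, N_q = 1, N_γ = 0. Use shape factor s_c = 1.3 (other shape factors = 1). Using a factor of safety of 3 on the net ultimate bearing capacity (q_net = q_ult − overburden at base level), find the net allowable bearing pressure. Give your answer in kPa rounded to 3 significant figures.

q_all(net) ≈ 307 kPa

γ' = 19.4 − 9.81 = 9.59 kN/m³ (submerged throughout). q = 9.59 × 1.32 = 12.659 kPa.
c·N_c·s_c = 138 × 5.14 × 1.3 = 922.12 kPa
q·N_q = 12.659 × 1 = 12.659 kPa
q_ult = 922.12 + 12.659 = 934.77 kPa.
q_net = 934.77 − 12.659 = 922.12 kPa.
q_all(net) = 922.12 / 3 = 307.37 kPa.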